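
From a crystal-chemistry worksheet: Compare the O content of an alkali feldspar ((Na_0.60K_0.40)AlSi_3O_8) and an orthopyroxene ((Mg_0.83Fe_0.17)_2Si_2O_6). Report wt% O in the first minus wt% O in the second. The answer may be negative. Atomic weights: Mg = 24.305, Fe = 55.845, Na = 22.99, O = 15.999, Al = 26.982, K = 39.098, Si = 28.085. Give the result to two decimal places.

O in (Na_0.60K_0.40)AlSi_3O_8: molar mass 268.662 g/mol; 8×15.999 = 127.992 g → 47.64 wt%.
O in (Mg_0.83Fe_0.17)_2Si_2O_6: molar mass 211.498 g/mol; 6×15.999 = 95.994 g → 45.39 wt%.
Difference = 47.64 − 45.39 = 2.25 percentage points.

2.25 percentage points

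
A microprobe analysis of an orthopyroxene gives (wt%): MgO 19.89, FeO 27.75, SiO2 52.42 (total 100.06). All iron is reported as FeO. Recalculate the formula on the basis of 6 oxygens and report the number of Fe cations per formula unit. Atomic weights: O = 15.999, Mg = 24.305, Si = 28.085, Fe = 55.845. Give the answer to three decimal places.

19.89 wt% MgO ÷ 40.304 g/mol = 0.49350 mol, giving 0.49350 Mg and 0.49350 O.
27.75 wt% FeO ÷ 71.844 g/mol = 0.38625 mol, giving 0.38625 Fe and 0.38625 O.
52.42 wt% SiO2 ÷ 60.083 g/mol = 0.87246 mol, giving 0.87246 Si and 1.74492 O.
Oxygen sums to 2.62467; scaling by 6/2.62467 = 2.28600 puts the formula on 6 O.
Fe: 0.38625 × 2.28600 = 0.883 atoms per formula unit.

0.883 Fe apfu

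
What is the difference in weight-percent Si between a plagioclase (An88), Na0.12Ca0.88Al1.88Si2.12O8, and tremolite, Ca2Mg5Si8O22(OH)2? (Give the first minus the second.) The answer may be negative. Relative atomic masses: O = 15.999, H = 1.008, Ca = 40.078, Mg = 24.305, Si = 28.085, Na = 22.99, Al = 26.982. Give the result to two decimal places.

-6.11 percentage points

Si in Na0.12Ca0.88Al1.88Si2.12O8: molar mass 276.286 g/mol; 2.12×28.085 = 59.540 g → 21.55 wt%.
Si in Ca2Mg5Si8O22(OH)2: molar mass 812.353 g/mol; 8×28.085 = 224.680 g → 27.66 wt%.
Difference = 21.55 − 27.66 = -6.11 percentage points.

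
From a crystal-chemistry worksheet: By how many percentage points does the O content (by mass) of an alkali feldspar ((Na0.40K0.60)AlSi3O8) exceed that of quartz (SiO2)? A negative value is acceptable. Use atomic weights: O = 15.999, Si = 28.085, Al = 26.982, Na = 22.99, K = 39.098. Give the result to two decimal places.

-6.18 percentage points

M((Na0.40K0.60)AlSi3O8) = 271.884 g/mol, so wt% O = 127.992/271.884 × 100 = 47.08%.
M(SiO2) = 60.083 g/mol, so wt% O = 31.998/60.083 × 100 = 53.26%.
47.08 − 53.26 = -6.18 pp.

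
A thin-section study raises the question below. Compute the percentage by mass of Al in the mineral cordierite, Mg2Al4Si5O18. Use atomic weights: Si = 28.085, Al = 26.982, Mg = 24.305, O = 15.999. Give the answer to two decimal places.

18.45 mass %

Molar mass of Mg2Al4Si5O18: 2·24.305 + 4·26.982 + 5·28.085 + 18·15.999 = 584.945 g/mol.
Mass of Al per formula unit: 4 × 26.982 = 107.928 g.
Weight fraction Al = 107.928 / 584.945 = 0.1845.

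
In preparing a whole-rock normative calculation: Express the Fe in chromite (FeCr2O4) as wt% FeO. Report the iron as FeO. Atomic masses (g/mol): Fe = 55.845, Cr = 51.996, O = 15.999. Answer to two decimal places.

32.10 wt%

M(FeCr2O4) = 223.833 g/mol; M(FeO) = 71.844 g/mol.
Moles FeO per formula unit = 1 Fe ÷ 1 = 1.0000.
FeO fraction = (1.0000 × 71.844) / 223.833 = 71.844/223.833 = 0.3210.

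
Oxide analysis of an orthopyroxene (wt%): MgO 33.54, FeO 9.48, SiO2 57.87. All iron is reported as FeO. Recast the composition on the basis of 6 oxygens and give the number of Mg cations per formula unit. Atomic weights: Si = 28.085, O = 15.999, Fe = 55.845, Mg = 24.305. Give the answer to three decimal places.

1.727 Mg apfu

33.54 wt% MgO ÷ 40.304 g/mol = 0.83218 mol, giving 0.83218 Mg and 0.83218 O.
9.48 wt% FeO ÷ 71.844 g/mol = 0.13195 mol, giving 0.13195 Fe and 0.13195 O.
57.87 wt% SiO2 ÷ 60.083 g/mol = 0.96317 mol, giving 0.96317 Si and 1.92634 O.
Oxygen sums to 2.89047; scaling by 6/2.89047 = 2.07579 puts the formula on 6 O.
Mg: 0.83218 × 2.07579 = 1.727 atoms per formula unit.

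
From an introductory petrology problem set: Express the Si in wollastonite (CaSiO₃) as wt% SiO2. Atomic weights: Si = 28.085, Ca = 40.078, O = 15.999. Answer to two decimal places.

51.72 wt%

Molar mass of CaSiO₃ = 1·40.078 + 1·28.085 + 3·15.999 = 116.160 g/mol.
Each formula unit contains 1 Si, equivalent to 1/1 = 1.0000 mol SiO2.
M(SiO2) = 1×28.085 + 2×15.999 = 60.083 g/mol.
Mass of SiO2 per formula unit = 1.0000 × 60.083 = 60.083 g.
SiO2 wt% = 60.083 / 116.160 × 100 = 51.72%.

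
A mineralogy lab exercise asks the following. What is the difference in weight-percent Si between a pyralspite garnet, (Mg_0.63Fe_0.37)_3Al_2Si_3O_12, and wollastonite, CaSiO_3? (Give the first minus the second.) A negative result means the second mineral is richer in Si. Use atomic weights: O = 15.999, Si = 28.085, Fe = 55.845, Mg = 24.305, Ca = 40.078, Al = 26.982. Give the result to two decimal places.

M((Mg_0.63Fe_0.37)_3Al_2Si_3O_12) = 438.131 g/mol, so wt% Si = 84.255/438.131 × 100 = 19.23%.
M(CaSiO_3) = 116.160 g/mol, so wt% Si = 28.085/116.160 × 100 = 24.18%.
19.23 − 24.18 = -4.95 pp.

-4.95 percentage points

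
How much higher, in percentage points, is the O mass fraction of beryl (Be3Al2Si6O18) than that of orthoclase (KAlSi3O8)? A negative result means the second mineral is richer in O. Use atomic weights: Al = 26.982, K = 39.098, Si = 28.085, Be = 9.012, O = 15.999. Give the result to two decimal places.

M(Be3Al2Si6O18) = 537.492 g/mol, so wt% O = 287.982/537.492 × 100 = 53.58%.
M(KAlSi3O8) = 278.327 g/mol, so wt% O = 127.992/278.327 × 100 = 45.99%.
53.58 − 45.99 = 7.59 pp.

7.59 percentage points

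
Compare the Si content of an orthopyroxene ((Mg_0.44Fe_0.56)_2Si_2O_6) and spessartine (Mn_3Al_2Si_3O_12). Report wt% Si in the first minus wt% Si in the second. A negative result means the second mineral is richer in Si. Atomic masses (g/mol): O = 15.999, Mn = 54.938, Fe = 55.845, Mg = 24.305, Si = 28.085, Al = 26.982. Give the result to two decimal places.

6.77 percentage points

M((Mg_0.44Fe_0.56)_2Si_2O_6) = 236.099 g/mol, so wt% Si = 56.170/236.099 × 100 = 23.79%.
M(Mn_3Al_2Si_3O_12) = 495.021 g/mol, so wt% Si = 84.255/495.021 × 100 = 17.02%.
23.79 − 17.02 = 6.77 pp.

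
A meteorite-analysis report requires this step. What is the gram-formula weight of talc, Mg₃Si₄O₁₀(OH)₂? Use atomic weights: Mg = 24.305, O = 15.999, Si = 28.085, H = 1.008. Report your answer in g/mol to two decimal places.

379.26 g/mol

M = 3·24.305 + 4·28.085 + 12·15.999 + 2·1.008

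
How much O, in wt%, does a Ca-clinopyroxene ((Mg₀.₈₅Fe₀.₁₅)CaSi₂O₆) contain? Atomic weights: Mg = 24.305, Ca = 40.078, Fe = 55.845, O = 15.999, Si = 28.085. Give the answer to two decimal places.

43.38 wt%

Molar mass of (Mg₀.₈₅Fe₀.₁₅)CaSi₂O₆: 0.85·24.305 + 0.15·55.845 + 1·40.078 + 2·28.085 + 6·15.999 = 221.278 g/mol.
Mass of O per formula unit: 6 × 15.999 = 95.994 g.
Weight fraction O = 95.994 / 221.278 = 0.4338.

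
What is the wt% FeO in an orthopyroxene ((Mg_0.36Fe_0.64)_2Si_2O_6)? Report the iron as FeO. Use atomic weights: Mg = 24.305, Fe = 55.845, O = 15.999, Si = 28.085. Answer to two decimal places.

38.13 wt%

Molar mass of (Mg_0.36Fe_0.64)_2Si_2O_6 = 0.72·24.305 + 1.28·55.845 + 2·28.085 + 6·15.999 = 241.145 g/mol.
Each formula unit contains 1.28 Fe, equivalent to 1.28/1 = 1.2800 mol FeO.
M(FeO) = 1×55.845 + 1×15.999 = 71.844 g/mol.
Mass of FeO per formula unit = 1.2800 × 71.844 = 91.960 g.
FeO wt% = 91.960 / 241.145 × 100 = 38.13%.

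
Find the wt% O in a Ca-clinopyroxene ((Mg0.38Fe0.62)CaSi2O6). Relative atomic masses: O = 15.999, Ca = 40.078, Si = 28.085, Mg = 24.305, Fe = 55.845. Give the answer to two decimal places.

Molar mass of (Mg0.38Fe0.62)CaSi2O6: 0.38*24.305 + 0.62*55.845 + 1*40.078 + 2*28.085 + 6*15.999 = 236.102 g/mol.
Mass of O per formula unit: 6 × 15.999 = 95.994 g.
Weight fraction O = 95.994 / 236.102 = 0.4066.

40.66 wt%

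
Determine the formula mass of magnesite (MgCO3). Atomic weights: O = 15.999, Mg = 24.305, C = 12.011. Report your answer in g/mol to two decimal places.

84.31 g/mol

Mg: 1 × 24.305 = 24.3050
C: 1 × 12.011 = 12.0110
O: 3 × 15.999 = 47.9970
Summing the contributions gives the formula mass.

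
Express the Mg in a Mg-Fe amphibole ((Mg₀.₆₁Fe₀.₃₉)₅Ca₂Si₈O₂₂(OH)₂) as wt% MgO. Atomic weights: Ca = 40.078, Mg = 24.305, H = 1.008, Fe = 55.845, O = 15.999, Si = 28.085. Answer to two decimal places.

Molar mass of (Mg₀.₆₁Fe₀.₃₉)₅Ca₂Si₈O₂₂(OH)₂ = 3.05*24.305 + 1.95*55.845 + 2*40.078 + 8*28.085 + 24*15.999 + 2*1.008 = 873.856 g/mol.
Each formula unit contains 3.05 Mg, equivalent to 3.05/1 = 3.0500 mol MgO.
M(MgO) = 1×24.305 + 1×15.999 = 40.304 g/mol.
Mass of MgO per formula unit = 3.0500 × 40.304 = 122.927 g.
MgO wt% = 122.927 / 873.856 × 100 = 14.07%.

14.07 wt%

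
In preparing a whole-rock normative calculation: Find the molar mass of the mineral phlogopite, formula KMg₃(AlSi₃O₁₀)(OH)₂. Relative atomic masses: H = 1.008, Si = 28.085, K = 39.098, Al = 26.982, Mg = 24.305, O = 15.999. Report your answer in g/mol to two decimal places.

417.25 g/mol

M = 1·39.098 + 3·24.305 + 1·26.982 + 3·28.085 + 12·15.999 + 2·1.008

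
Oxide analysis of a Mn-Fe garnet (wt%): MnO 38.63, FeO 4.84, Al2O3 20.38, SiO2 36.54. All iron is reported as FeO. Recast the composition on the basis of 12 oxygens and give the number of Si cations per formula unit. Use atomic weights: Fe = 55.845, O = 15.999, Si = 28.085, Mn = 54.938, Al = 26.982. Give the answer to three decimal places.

MnO: 38.63/70.937 = 0.54457 mol → 0.54457 mol Mn, 0.54457 mol O.
FeO: 4.84/71.844 = 0.06737 mol → 0.06737 mol Fe, 0.06737 mol O.
Al2O3: 20.38/101.961 = 0.19988 mol → 0.39976 mol Al, 0.59964 mol O.
SiO2: 36.54/60.083 = 0.60816 mol → 0.60816 mol Si, 1.21632 mol O.
Total oxygen = 2.42790 mol. Normalization factor = 12/2.42790 = 4.94254.
Si per 12 O = 0.60816 × 4.94254 = 3.006.

3.006 Si apfu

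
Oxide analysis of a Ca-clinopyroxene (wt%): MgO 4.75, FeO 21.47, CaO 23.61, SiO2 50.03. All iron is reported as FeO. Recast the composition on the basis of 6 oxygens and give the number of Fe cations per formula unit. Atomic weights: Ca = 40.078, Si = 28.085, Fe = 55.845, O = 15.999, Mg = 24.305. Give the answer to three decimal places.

0.716 Fe apfu

4.75 wt% MgO ÷ 40.304 g/mol = 0.11785 mol, giving 0.11785 Mg and 0.11785 O.
21.47 wt% FeO ÷ 71.844 g/mol = 0.29884 mol, giving 0.29884 Fe and 0.29884 O.
23.61 wt% CaO ÷ 56.077 g/mol = 0.42103 mol, giving 0.42103 Ca and 0.42103 O.
50.03 wt% SiO2 ÷ 60.083 g/mol = 0.83268 mol, giving 0.83268 Si and 1.66536 O.
Oxygen sums to 2.50308; scaling by 6/2.50308 = 2.39705 puts the formula on 6 O.
Fe: 0.29884 × 2.39705 = 0.716 atoms per formula unit.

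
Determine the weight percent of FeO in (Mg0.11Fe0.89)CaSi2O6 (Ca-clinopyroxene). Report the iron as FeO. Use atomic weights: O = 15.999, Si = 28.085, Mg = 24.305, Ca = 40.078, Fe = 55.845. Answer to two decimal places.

M((Mg0.11Fe0.89)CaSi2O6) = 244.618 g/mol; M(FeO) = 71.844 g/mol.
Moles FeO per formula unit = 0.89 Fe ÷ 1 = 0.8900.
FeO fraction = (0.8900 × 71.844) / 244.618 = 63.941/244.618 = 0.2614.

26.14 wt%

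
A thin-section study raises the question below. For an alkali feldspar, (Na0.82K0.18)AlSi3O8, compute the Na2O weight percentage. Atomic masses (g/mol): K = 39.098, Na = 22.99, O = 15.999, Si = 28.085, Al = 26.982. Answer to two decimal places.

9.58 wt%

Formula mass = 265.118 g/mol.
0.82 Na → 0.4100 mol Na2O per formula unit; M(Na2O) = 61.979, so Na2O mass = 25.411 g.
25.411/265.118 × 100 = 9.58 wt%.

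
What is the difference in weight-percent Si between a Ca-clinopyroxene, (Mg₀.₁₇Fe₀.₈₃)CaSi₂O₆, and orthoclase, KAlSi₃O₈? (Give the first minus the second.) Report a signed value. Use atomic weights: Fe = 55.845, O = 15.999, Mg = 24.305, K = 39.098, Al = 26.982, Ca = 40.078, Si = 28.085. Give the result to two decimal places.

-7.13 percentage points

First mineral: 56.170 g Si in 242.725 g formula = 23.14 wt% Si.
Second mineral: 84.255 g Si in 278.327 g formula = 30.27 wt% Si.
23.14% − 30.27% gives a difference of -7.13 percentage points.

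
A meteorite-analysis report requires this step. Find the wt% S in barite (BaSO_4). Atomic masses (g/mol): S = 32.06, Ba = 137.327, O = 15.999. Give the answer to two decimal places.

Formula mass = 1·137.327 + 1·32.06 + 4·15.999 = 233.383 g/mol, of which 32.060 g is S.
So S makes up 32.060/233.383 = 0.1374 of the mass, i.e. 13.74%.

13.74 weight percent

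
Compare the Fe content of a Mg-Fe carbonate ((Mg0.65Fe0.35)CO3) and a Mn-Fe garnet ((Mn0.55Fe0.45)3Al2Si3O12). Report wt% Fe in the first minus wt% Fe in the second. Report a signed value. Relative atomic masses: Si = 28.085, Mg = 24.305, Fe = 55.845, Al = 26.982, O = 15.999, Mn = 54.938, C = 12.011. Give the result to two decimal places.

M((Mg0.65Fe0.35)CO3) = 95.352 g/mol, so wt% Fe = 19.546/95.352 × 100 = 20.50%.
M((Mn0.55Fe0.45)3Al2Si3O12) = 496.245 g/mol, so wt% Fe = 75.391/496.245 × 100 = 15.19%.
20.50 − 15.19 = 5.31 pp.

5.31 percentage points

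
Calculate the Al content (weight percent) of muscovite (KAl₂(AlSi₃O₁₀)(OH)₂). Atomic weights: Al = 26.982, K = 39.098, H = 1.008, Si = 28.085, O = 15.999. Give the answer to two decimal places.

20.32 weight percent

Formula mass = 1×39.098 + 3×26.982 + 3×28.085 + 12×15.999 + 2×1.008 = 398.303 g/mol, of which 80.946 g is Al.
So Al makes up 80.946/398.303 = 0.2032 of the mass, i.e. 20.32%.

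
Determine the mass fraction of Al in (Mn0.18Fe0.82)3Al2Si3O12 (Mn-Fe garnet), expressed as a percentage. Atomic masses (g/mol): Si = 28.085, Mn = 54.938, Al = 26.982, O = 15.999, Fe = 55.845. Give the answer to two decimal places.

10.85 wt%

Molar mass of (Mn0.18Fe0.82)3Al2Si3O12: 0.54×54.938 + 2.46×55.845 + 2×26.982 + 3×28.085 + 12×15.999 = 497.252 g/mol.
Mass of Al per formula unit: 2 × 26.982 = 53.964 g.
Weight fraction Al = 53.964 / 497.252 = 0.1085.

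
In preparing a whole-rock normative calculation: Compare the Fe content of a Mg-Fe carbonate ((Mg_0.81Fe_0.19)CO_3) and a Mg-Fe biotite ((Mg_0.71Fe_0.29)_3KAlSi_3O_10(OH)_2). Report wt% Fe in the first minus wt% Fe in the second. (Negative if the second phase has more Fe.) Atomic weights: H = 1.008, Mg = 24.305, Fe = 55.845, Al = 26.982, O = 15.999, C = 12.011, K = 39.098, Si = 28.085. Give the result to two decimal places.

First mineral: 10.611 g Fe in 90.306 g formula = 11.75 wt% Fe.
Second mineral: 48.585 g Fe in 444.694 g formula = 10.93 wt% Fe.
11.75% − 10.93% gives a difference of 0.82 percentage points.

0.82 percentage points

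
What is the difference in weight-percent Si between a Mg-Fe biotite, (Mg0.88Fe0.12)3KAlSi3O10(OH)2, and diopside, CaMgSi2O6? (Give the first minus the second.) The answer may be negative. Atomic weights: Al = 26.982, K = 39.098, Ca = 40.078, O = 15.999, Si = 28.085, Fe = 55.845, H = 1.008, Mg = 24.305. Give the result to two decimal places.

-6.28 percentage points

Si in (Mg0.88Fe0.12)3KAlSi3O10(OH)2: molar mass 428.608 g/mol; 3×28.085 = 84.255 g → 19.66 wt%.
Si in CaMgSi2O6: molar mass 216.547 g/mol; 2×28.085 = 56.170 g → 25.94 wt%.
Difference = 19.66 − 25.94 = -6.28 percentage points.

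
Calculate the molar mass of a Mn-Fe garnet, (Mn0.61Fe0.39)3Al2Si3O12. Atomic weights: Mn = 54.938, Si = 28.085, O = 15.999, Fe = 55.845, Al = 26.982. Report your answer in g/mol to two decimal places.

496.08 g/mol

The formula mass is the sum 1.83×54.938 + 1.17×55.845 + 2×26.982 + 3×28.085 + 12×15.999.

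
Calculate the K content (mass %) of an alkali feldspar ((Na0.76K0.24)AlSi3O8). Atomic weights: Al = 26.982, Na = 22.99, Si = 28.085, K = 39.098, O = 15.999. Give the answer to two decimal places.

3.53 mass %

Molar mass of (Na0.76K0.24)AlSi3O8: 0.76×22.99 + 0.24×39.098 + 1×26.982 + 3×28.085 + 8×15.999 = 266.085 g/mol.
Mass of K per formula unit: 0.24 × 39.098 = 9.384 g.
Weight fraction K = 9.384 / 266.085 = 0.0353.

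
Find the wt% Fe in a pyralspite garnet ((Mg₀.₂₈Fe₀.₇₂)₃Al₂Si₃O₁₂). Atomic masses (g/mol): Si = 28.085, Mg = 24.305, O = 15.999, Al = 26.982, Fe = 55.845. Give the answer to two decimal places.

Molar mass of (Mg₀.₂₈Fe₀.₇₂)₃Al₂Si₃O₁₂: 0.84*24.305 + 2.16*55.845 + 2*26.982 + 3*28.085 + 12*15.999 = 471.248 g/mol.
Mass of Fe per formula unit: 2.16 × 55.845 = 120.625 g.
Weight fraction Fe = 120.625 / 471.248 = 0.2560.

25.60 weight percent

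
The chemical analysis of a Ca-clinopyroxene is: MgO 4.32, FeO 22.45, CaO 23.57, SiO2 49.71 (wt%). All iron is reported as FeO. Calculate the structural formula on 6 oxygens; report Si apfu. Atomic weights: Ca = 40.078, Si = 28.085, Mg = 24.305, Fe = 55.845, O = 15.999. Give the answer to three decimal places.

MgO (M=40.304): mol = 0.10719; Mg = 0.10719, O = 0.10719.
FeO (M=71.844): mol = 0.31248; Fe = 0.31248, O = 0.31248.
CaO (M=56.077): mol = 0.42031; Ca = 0.42031, O = 0.42031.
SiO2 (M=60.083): mol = 0.82736; Si = 0.82736, O = 1.65472.
ΣO = 2.49470; factor = 6/ΣO = 2.40510.
Si apfu = 0.82736 × 2.40510 = 1.990.

1.990 Si apfu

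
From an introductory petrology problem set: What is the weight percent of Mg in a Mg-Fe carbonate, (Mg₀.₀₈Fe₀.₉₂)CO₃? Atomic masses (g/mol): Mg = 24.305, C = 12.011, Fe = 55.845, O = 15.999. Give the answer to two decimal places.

1.72 mass %

Formula mass = 0.08×24.305 + 0.92×55.845 + 1×12.011 + 3×15.999 = 113.330 g/mol, of which 1.944 g is Mg.
So Mg makes up 1.944/113.330 = 0.0172 of the mass, i.e. 1.72%.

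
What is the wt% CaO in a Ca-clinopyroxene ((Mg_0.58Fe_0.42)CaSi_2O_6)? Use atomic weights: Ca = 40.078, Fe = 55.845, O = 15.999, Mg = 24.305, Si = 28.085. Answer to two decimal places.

24.40 wt%

Formula mass = 229.794 g/mol.
1 Ca → 1.0000 mol CaO per formula unit; M(CaO) = 56.077, so CaO mass = 56.077 g.
56.077/229.794 × 100 = 24.40 wt%.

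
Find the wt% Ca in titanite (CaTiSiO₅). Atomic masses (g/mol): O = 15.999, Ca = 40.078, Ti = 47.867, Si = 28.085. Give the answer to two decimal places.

Formula mass = 1*40.078 + 1*47.867 + 1*28.085 + 5*15.999 = 196.025 g/mol, of which 40.078 g is Ca.
So Ca makes up 40.078/196.025 = 0.2045 of the mass, i.e. 20.45%.

20.45 wt%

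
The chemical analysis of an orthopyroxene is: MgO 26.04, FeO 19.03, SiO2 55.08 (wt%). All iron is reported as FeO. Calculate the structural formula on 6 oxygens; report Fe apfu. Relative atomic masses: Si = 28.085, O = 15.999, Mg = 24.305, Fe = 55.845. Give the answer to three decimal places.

0.579 Fe apfu

MgO: 26.04/40.304 = 0.64609 mol → 0.64609 mol Mg, 0.64609 mol O.
FeO: 19.03/71.844 = 0.26488 mol → 0.26488 mol Fe, 0.26488 mol O.
SiO2: 55.08/60.083 = 0.91673 mol → 0.91673 mol Si, 1.83346 mol O.
Total oxygen = 2.74443 mol. Normalization factor = 6/2.74443 = 2.18625.
Fe per 6 O = 0.26488 × 2.18625 = 0.579.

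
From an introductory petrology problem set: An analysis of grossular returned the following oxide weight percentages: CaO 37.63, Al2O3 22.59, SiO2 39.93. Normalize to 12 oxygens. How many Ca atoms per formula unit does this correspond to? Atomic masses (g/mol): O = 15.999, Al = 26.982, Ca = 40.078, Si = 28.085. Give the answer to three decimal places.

CaO: 37.63/56.077 = 0.67104 mol → 0.67104 mol Ca, 0.67104 mol O.
Al2O3: 22.59/101.961 = 0.22156 mol → 0.44312 mol Al, 0.66468 mol O.
SiO2: 39.93/60.083 = 0.66458 mol → 0.66458 mol Si, 1.32916 mol O.
Total oxygen = 2.66488 mol. Normalization factor = 12/2.66488 = 4.50302.
Ca per 12 O = 0.67104 × 4.50302 = 3.022.

3.022 Ca apfu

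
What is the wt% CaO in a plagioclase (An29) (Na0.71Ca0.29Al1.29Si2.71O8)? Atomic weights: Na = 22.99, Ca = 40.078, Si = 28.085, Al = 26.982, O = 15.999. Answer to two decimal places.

6.09 wt%

Formula mass = 266.855 g/mol.
0.29 Ca → 0.2900 mol CaO per formula unit; M(CaO) = 56.077, so CaO mass = 16.262 g.
16.262/266.855 × 100 = 6.09 wt%.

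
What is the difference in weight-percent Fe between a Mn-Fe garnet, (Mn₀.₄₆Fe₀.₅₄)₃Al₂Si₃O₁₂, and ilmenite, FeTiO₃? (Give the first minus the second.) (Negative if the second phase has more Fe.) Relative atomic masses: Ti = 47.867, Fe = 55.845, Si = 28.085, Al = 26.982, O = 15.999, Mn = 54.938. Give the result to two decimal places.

-18.59 percentage points

First mineral: 90.469 g Fe in 496.490 g formula = 18.22 wt% Fe.
Second mineral: 55.845 g Fe in 151.709 g formula = 36.81 wt% Fe.
18.22% − 36.81% gives a difference of -18.59 percentage points.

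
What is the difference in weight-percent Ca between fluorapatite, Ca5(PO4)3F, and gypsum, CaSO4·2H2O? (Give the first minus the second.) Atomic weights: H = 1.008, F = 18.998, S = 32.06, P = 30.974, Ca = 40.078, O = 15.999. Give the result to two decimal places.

Ca in Ca5(PO4)3F: molar mass 504.298 g/mol; 5×40.078 = 200.390 g → 39.74 wt%.
Ca in CaSO4·2H2O: molar mass 172.164 g/mol; 1×40.078 = 40.078 g → 23.28 wt%.
Difference = 39.74 − 23.28 = 16.46 percentage points.

16.46 percentage points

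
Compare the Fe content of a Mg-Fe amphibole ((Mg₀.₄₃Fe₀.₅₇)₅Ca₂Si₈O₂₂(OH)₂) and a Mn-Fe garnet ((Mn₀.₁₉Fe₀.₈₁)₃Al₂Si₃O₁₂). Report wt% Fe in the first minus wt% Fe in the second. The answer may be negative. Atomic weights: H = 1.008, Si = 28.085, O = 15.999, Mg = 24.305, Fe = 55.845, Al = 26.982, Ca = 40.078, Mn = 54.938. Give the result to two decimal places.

First mineral: 159.158 g Fe in 902.242 g formula = 17.64 wt% Fe.
Second mineral: 135.703 g Fe in 497.225 g formula = 27.29 wt% Fe.
17.64% − 27.29% gives a difference of -9.65 percentage points.

-9.65 percentage points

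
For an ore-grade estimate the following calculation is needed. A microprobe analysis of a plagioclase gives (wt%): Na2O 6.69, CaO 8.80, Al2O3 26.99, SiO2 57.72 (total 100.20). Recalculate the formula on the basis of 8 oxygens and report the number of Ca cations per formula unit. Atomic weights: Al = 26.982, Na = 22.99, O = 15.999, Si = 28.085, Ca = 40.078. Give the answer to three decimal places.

6.69 wt% Na2O ÷ 61.979 g/mol = 0.10794 mol, giving 0.21588 Na and 0.10794 O.
8.80 wt% CaO ÷ 56.077 g/mol = 0.15693 mol, giving 0.15693 Ca and 0.15693 O.
26.99 wt% Al2O3 ÷ 101.961 g/mol = 0.26471 mol, giving 0.52942 Al and 0.79413 O.
57.72 wt% SiO2 ÷ 60.083 g/mol = 0.96067 mol, giving 0.96067 Si and 1.92134 O.
Oxygen sums to 2.98034; scaling by 8/2.98034 = 2.68426 puts the formula on 8 O.
Ca: 0.15693 × 2.68426 = 0.421 atoms per formula unit.

0.421 Ca apfu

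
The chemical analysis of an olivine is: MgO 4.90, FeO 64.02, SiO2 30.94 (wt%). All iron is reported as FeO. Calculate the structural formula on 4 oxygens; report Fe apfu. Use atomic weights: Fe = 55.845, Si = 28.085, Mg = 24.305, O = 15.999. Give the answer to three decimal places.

4.90 wt% MgO ÷ 40.304 g/mol = 0.12158 mol, giving 0.12158 Mg and 0.12158 O.
64.02 wt% FeO ÷ 71.844 g/mol = 0.89110 mol, giving 0.89110 Fe and 0.89110 O.
30.94 wt% SiO2 ÷ 60.083 g/mol = 0.51495 mol, giving 0.51495 Si and 1.02990 O.
Oxygen sums to 2.04258; scaling by 4/2.04258 = 1.95831 puts the formula on 4 O.
Fe: 0.89110 × 1.95831 = 1.745 atoms per formula unit.

1.745 Fe apfu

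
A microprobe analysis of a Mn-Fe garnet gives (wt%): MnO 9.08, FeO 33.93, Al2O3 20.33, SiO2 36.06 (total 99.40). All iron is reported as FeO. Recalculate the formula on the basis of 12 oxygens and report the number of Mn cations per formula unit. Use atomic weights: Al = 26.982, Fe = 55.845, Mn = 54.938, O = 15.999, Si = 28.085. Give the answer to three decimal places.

0.640 Mn apfu

9.08 wt% MnO ÷ 70.937 g/mol = 0.12800 mol, giving 0.12800 Mn and 0.12800 O.
33.93 wt% FeO ÷ 71.844 g/mol = 0.47227 mol, giving 0.47227 Fe and 0.47227 O.
20.33 wt% Al2O3 ÷ 101.961 g/mol = 0.19939 mol, giving 0.39878 Al and 0.59817 O.
36.06 wt% SiO2 ÷ 60.083 g/mol = 0.60017 mol, giving 0.60017 Si and 1.20034 O.
Oxygen sums to 2.39878; scaling by 12/2.39878 = 5.00254 puts the formula on 12 O.
Mn: 0.12800 × 5.00254 = 0.640 atoms per formula unit.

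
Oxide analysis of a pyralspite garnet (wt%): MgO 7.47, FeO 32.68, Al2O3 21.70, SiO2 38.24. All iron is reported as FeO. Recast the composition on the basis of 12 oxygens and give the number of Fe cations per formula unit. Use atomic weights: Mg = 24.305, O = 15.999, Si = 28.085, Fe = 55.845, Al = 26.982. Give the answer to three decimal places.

7.47 wt% MgO ÷ 40.304 g/mol = 0.18534 mol, giving 0.18534 Mg and 0.18534 O.
32.68 wt% FeO ÷ 71.844 g/mol = 0.45487 mol, giving 0.45487 Fe and 0.45487 O.
21.70 wt% Al2O3 ÷ 101.961 g/mol = 0.21283 mol, giving 0.42566 Al and 0.63849 O.
38.24 wt% SiO2 ÷ 60.083 g/mol = 0.63645 mol, giving 0.63645 Si and 1.27290 O.
Oxygen sums to 2.55160; scaling by 12/2.55160 = 4.70293 puts the formula on 12 O.
Fe: 0.45487 × 4.70293 = 2.139 atoms per formula unit.

2.139 Fe apfu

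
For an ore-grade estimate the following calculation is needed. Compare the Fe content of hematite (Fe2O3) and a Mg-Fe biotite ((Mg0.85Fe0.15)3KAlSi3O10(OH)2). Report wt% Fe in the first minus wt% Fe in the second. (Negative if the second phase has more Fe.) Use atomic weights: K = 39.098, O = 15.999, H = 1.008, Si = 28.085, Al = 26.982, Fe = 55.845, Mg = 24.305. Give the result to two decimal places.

64.12 percentage points

First mineral: 111.690 g Fe in 159.687 g formula = 69.94 wt% Fe.
Second mineral: 25.130 g Fe in 431.447 g formula = 5.82 wt% Fe.
69.94% − 5.82% gives a difference of 64.12 percentage points.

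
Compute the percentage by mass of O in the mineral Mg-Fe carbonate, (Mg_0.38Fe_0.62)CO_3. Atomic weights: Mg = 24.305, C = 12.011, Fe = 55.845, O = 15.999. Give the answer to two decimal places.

Molar mass of (Mg_0.38Fe_0.62)CO_3: 0.38·24.305 + 0.62·55.845 + 1·12.011 + 3·15.999 = 103.868 g/mol.
Mass of O per formula unit: 3 × 15.999 = 47.997 g.
Weight fraction O = 47.997 / 103.868 = 0.4621.

46.21 weight percent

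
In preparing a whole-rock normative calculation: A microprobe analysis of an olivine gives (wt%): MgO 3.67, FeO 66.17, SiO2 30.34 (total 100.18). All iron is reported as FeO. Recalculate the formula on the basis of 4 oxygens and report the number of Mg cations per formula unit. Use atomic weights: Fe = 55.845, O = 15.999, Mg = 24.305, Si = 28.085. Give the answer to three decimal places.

0.180 Mg apfu

3.67 wt% MgO ÷ 40.304 g/mol = 0.09106 mol, giving 0.09106 Mg and 0.09106 O.
66.17 wt% FeO ÷ 71.844 g/mol = 0.92102 mol, giving 0.92102 Fe and 0.92102 O.
30.34 wt% SiO2 ÷ 60.083 g/mol = 0.50497 mol, giving 0.50497 Si and 1.00994 O.
Oxygen sums to 2.02202; scaling by 4/2.02202 = 1.97822 puts the formula on 4 O.
Mg: 0.09106 × 1.97822 = 0.180 atoms per formula unit.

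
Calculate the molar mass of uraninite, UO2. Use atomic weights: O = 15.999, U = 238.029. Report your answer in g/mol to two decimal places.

The formula mass is the sum 1×238.029 + 2×15.999.

270.03 g/mol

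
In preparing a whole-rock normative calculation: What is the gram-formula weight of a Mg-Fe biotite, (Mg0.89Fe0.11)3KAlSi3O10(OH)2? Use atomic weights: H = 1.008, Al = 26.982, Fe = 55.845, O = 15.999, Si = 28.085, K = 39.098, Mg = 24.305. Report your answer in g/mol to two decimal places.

M = 2.67(24.305) + 0.33(55.845) + 1(39.098) + 1(26.982) + 3(28.085) + 12(15.999) + 2(1.008)

427.66 g/mol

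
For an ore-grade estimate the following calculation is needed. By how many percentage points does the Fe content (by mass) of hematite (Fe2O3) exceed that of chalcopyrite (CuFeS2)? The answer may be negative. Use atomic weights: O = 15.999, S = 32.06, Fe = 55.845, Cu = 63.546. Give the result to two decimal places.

Fe in Fe2O3: molar mass 159.687 g/mol; 2×55.845 = 111.690 g → 69.94 wt%.
Fe in CuFeS2: molar mass 183.511 g/mol; 1×55.845 = 55.845 g → 30.43 wt%.
Difference = 69.94 − 30.43 = 39.51 percentage points.

39.51 percentage points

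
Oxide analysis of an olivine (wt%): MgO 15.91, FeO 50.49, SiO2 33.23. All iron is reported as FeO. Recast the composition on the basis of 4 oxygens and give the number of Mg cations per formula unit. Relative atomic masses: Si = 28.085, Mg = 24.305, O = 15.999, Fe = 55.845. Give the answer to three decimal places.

0.717 Mg apfu

MgO (M=40.304): mol = 0.39475; Mg = 0.39475, O = 0.39475.
FeO (M=71.844): mol = 0.70277; Fe = 0.70277, O = 0.70277.
SiO2 (M=60.083): mol = 0.55307; Si = 0.55307, O = 1.10614.
ΣO = 2.20366; factor = 4/ΣO = 1.81516.
Mg apfu = 0.39475 × 1.81516 = 0.717.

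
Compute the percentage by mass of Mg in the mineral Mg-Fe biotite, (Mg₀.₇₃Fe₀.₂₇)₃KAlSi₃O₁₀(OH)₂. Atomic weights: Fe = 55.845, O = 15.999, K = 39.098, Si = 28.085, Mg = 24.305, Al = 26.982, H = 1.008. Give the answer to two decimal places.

M((Mg₀.₇₃Fe₀.₂₇)₃KAlSi₃O₁₀(OH)₂) = 442.801 g/mol.
Mg contributes 2.19 × 24.305 = 53.228 g per mole.
53.228/442.801 = 0.1202 → 12.02%.

12.02 wt%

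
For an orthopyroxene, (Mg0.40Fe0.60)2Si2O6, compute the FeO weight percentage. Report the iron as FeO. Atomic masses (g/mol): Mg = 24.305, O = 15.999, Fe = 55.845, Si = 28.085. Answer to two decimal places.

M((Mg0.40Fe0.60)2Si2O6) = 238.622 g/mol; M(FeO) = 71.844 g/mol.
Moles FeO per formula unit = 1.20 Fe ÷ 1 = 1.2000.
FeO fraction = (1.2000 × 71.844) / 238.622 = 86.213/238.622 = 0.3613.

36.13 wt%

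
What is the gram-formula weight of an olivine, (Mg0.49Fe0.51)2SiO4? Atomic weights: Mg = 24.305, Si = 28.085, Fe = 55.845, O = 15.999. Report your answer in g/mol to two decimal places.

172.86 g/mol

Mg: 0.98 × 24.305 = 23.8189
Fe: 1.02 × 55.845 = 56.9619
Si: 1 × 28.085 = 28.0850
O: 4 × 15.999 = 63.9960
Summing the contributions gives the formula mass.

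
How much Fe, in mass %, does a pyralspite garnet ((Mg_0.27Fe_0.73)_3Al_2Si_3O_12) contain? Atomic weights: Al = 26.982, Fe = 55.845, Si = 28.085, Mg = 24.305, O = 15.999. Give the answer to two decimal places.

25.90 mass %

M((Mg_0.27Fe_0.73)_3Al_2Si_3O_12) = 472.195 g/mol.
Fe contributes 2.19 × 55.845 = 122.301 g per mole.
122.301/472.195 = 0.2590 → 25.90%.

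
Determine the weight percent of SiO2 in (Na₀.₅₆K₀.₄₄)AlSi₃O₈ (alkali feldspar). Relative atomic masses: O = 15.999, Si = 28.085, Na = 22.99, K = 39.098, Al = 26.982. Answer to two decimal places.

66.93 wt%

M((Na₀.₅₆K₀.₄₄)AlSi₃O₈) = 269.307 g/mol; M(SiO2) = 60.083 g/mol.
Moles SiO2 per formula unit = 3 Si ÷ 1 = 3.0000.
SiO2 fraction = (3.0000 × 60.083) / 269.307 = 180.249/269.307 = 0.6693.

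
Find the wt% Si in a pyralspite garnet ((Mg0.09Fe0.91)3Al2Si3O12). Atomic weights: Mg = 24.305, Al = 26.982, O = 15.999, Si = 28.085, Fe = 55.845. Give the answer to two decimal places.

17.22 wt%

Formula mass = 0.27×24.305 + 2.73×55.845 + 2×26.982 + 3×28.085 + 12×15.999 = 489.226 g/mol, of which 84.255 g is Si.
So Si makes up 84.255/489.226 = 0.1722 of the mass, i.e. 17.22%.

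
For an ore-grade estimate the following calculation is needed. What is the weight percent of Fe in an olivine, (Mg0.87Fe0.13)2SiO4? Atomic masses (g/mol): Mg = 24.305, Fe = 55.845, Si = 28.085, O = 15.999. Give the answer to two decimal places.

Molar mass of (Mg0.87Fe0.13)2SiO4: 1.74·24.305 + 0.26·55.845 + 1·28.085 + 4·15.999 = 148.891 g/mol.
Mass of Fe per formula unit: 0.26 × 55.845 = 14.520 g.
Weight fraction Fe = 14.520 / 148.891 = 0.0975.

9.75 mass %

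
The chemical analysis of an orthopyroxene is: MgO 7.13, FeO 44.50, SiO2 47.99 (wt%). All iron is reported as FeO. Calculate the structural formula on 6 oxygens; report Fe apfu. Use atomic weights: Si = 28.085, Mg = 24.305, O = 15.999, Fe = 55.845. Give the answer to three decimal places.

MgO: 7.13/40.304 = 0.17691 mol → 0.17691 mol Mg, 0.17691 mol O.
FeO: 44.50/71.844 = 0.61940 mol → 0.61940 mol Fe, 0.61940 mol O.
SiO2: 47.99/60.083 = 0.79873 mol → 0.79873 mol Si, 1.59746 mol O.
Total oxygen = 2.39377 mol. Normalization factor = 6/2.39377 = 2.50651.
Fe per 6 O = 0.61940 × 2.50651 = 1.553.

1.553 Fe apfu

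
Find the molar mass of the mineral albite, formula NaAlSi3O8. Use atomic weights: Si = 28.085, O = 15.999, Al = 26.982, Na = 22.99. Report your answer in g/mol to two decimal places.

M = 1×22.99 + 1×26.982 + 3×28.085 + 8×15.999

262.22 g/mol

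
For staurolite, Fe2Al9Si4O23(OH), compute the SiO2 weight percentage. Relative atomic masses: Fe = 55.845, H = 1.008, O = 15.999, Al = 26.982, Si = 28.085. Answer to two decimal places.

28.21 wt%

M(Fe2Al9Si4O23(OH)) = 851.852 g/mol; M(SiO2) = 60.083 g/mol.
Moles SiO2 per formula unit = 4 Si ÷ 1 = 4.0000.
SiO2 fraction = (4.0000 × 60.083) / 851.852 = 240.332/851.852 = 0.2821.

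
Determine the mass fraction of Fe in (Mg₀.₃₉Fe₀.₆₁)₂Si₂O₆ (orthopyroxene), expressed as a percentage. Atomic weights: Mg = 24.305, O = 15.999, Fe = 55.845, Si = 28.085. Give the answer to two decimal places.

28.48 mass %

Formula mass = 0.78*24.305 + 1.22*55.845 + 2*28.085 + 6*15.999 = 239.253 g/mol, of which 68.131 g is Fe.
So Fe makes up 68.131/239.253 = 0.2848 of the mass, i.e. 28.48%.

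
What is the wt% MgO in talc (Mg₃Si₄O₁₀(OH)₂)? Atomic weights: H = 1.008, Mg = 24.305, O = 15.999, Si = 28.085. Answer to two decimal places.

Formula mass = 379.259 g/mol.
3 Mg → 3.0000 mol MgO per formula unit; M(MgO) = 40.304, so MgO mass = 120.912 g.
120.912/379.259 × 100 = 31.88 wt%.

31.88 wt%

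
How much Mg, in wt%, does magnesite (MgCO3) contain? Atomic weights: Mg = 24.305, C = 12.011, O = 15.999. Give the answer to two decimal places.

M(MgCO3) = 84.313 g/mol.
Mg contributes 1 × 24.305 = 24.305 g per mole.
24.305/84.313 = 0.2883 → 28.83%.

28.83 wt%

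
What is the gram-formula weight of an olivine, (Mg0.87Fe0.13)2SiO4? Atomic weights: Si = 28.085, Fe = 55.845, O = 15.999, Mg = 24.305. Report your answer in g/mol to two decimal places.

148.89 g/mol

The formula mass is the sum 1.74(24.305) + 0.26(55.845) + 1(28.085) + 4(15.999).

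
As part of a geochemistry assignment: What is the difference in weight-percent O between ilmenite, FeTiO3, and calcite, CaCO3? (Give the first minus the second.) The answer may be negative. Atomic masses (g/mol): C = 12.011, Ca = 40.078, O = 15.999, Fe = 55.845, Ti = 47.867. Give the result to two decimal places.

-16.32 percentage points

M(FeTiO3) = 151.709 g/mol, so wt% O = 47.997/151.709 × 100 = 31.64%.
M(CaCO3) = 100.086 g/mol, so wt% O = 47.997/100.086 × 100 = 47.96%.
31.64 − 47.96 = -16.32 pp.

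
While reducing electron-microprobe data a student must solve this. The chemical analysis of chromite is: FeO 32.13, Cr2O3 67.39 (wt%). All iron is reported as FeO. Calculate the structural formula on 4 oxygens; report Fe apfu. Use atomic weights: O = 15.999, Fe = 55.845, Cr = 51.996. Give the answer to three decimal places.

FeO (M=71.844): mol = 0.44722; Fe = 0.44722, O = 0.44722.
Cr2O3 (M=151.989): mol = 0.44339; Cr = 0.88678, O = 1.33017.
ΣO = 1.77739; factor = 4/ΣO = 2.25049.
Fe apfu = 0.44722 × 2.25049 = 1.006.

1.006 Fe apfu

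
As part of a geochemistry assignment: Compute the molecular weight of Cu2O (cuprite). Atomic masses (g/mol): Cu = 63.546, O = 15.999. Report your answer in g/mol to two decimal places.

143.09 g/mol

Cu: 2 × 63.546 = 127.0920
O: 1 × 15.999 = 15.9990
Summing the contributions gives the formula mass.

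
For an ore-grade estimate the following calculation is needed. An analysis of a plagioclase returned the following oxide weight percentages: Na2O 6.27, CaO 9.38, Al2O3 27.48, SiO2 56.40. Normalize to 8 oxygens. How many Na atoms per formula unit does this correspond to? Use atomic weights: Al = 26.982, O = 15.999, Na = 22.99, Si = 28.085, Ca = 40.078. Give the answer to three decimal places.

0.548 Na apfu

Na2O (M=61.979): mol = 0.10116; Na = 0.20232, O = 0.10116.
CaO (M=56.077): mol = 0.16727; Ca = 0.16727, O = 0.16727.
Al2O3 (M=101.961): mol = 0.26951; Al = 0.53902, O = 0.80853.
SiO2 (M=60.083): mol = 0.93870; Si = 0.93870, O = 1.87740.
ΣO = 2.95436; factor = 8/ΣO = 2.70786.
Na apfu = 0.20232 × 2.70786 = 0.548.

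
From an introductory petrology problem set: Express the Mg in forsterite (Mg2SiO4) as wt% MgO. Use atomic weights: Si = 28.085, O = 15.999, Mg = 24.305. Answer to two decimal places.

57.29 wt%

Molar mass of Mg2SiO4 = 2*24.305 + 1*28.085 + 4*15.999 = 140.691 g/mol.
Each formula unit contains 2 Mg, equivalent to 2/1 = 2.0000 mol MgO.
M(MgO) = 1×24.305 + 1×15.999 = 40.304 g/mol.
Mass of MgO per formula unit = 2.0000 × 40.304 = 80.608 g.
MgO wt% = 80.608 / 140.691 × 100 = 57.29%.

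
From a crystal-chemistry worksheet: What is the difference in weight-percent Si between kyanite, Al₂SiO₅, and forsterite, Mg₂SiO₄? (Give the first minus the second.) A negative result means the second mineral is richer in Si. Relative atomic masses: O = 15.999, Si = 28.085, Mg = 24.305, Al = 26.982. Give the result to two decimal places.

-2.63 percentage points

First mineral: 28.085 g Si in 162.044 g formula = 17.33 wt% Si.
Second mineral: 28.085 g Si in 140.691 g formula = 19.96 wt% Si.
17.33% − 19.96% gives a difference of -2.63 percentage points.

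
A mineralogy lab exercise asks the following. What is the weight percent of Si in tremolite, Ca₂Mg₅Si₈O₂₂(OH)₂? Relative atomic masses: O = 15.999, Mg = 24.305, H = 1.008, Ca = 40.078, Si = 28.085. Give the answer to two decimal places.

M(Ca₂Mg₅Si₈O₂₂(OH)₂) = 812.353 g/mol.
Si contributes 8 × 28.085 = 224.680 g per mole.
224.680/812.353 = 0.2766 → 27.66%.

27.66 weight percent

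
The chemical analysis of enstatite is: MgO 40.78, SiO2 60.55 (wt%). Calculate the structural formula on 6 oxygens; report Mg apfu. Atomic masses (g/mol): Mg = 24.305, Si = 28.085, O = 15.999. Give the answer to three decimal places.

2.005 Mg apfu

40.78 wt% MgO ÷ 40.304 g/mol = 1.01181 mol, giving 1.01181 Mg and 1.01181 O.
60.55 wt% SiO2 ÷ 60.083 g/mol = 1.00777 mol, giving 1.00777 Si and 2.01554 O.
Oxygen sums to 3.02735; scaling by 6/3.02735 = 1.98193 puts the formula on 6 O.
Mg: 1.01181 × 1.98193 = 2.005 atoms per formula unit.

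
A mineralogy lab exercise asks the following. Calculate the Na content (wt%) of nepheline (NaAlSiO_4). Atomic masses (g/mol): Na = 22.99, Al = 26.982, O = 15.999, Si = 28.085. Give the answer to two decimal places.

16.18 wt%

Molar mass of NaAlSiO_4: 1*22.99 + 1*26.982 + 1*28.085 + 4*15.999 = 142.053 g/mol.
Mass of Na per formula unit: 1 × 22.99 = 22.990 g.
Weight fraction Na = 22.990 / 142.053 = 0.1618.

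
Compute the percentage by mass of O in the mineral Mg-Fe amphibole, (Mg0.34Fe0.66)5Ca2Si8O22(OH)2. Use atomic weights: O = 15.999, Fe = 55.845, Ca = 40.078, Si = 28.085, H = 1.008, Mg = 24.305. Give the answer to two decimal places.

Formula mass = 1.70×24.305 + 3.30×55.845 + 2×40.078 + 8×28.085 + 24×15.999 + 2×1.008 = 916.435 g/mol, of which 383.976 g is O.
So O makes up 383.976/916.435 = 0.4190 of the mass, i.e. 41.90%.

41.90 mass %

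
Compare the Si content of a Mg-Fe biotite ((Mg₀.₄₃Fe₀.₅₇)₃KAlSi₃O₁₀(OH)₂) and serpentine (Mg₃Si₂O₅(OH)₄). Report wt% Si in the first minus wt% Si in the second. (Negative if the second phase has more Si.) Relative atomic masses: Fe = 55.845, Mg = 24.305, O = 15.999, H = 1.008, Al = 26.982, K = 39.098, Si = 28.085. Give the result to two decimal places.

-2.39 percentage points

M((Mg₀.₄₃Fe₀.₅₇)₃KAlSi₃O₁₀(OH)₂) = 471.187 g/mol, so wt% Si = 84.255/471.187 × 100 = 17.88%.
M(Mg₃Si₂O₅(OH)₄) = 277.108 g/mol, so wt% Si = 56.170/277.108 × 100 = 20.27%.
17.88 − 20.27 = -2.39 pp.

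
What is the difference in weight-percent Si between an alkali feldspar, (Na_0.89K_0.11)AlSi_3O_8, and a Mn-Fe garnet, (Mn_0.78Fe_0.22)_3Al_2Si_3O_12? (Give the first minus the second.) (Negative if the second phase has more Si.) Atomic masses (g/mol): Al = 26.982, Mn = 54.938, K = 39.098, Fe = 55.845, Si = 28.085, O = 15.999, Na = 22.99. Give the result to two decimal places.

14.92 percentage points

Si in (Na_0.89K_0.11)AlSi_3O_8: molar mass 263.991 g/mol; 3×28.085 = 84.255 g → 31.92 wt%.
Si in (Mn_0.78Fe_0.22)_3Al_2Si_3O_12: molar mass 495.620 g/mol; 3×28.085 = 84.255 g → 17.00 wt%.
Difference = 31.92 − 17.00 = 14.92 percentage points.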